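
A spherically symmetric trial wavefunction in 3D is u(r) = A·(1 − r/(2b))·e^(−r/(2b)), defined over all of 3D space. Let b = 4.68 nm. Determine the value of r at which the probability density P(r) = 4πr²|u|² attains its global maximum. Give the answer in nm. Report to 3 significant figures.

Differentiate P(r) = 4πr²|u|² with respect to r and set to zero.
This gives r = b·(√(5) + 3).
With b = 4.68, the most probable radial distance is 24.50 nm.

r ≈ 24.5 nm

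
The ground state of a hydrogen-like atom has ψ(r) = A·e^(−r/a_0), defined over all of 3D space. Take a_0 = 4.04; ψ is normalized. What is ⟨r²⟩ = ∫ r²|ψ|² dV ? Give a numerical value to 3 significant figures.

By definition ⟨r²⟩ = ∫ r^2 |ψ(r)|² 4πr² dr.
The ratio of the moment integral to the normalization integral gives ⟨r²⟩ = 3·a_0^2.
Putting a_0 = 4.04 gives 48.96.

⟨r^2⟩ ≈ 49.0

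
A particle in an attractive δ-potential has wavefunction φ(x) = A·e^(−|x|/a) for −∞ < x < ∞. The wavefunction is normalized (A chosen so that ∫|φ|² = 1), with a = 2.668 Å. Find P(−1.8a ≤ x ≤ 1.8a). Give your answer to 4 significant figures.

|φ|² is the probability density, so P = ∫_{−1.8a}^{1.8a} |φ|² dx.
Since A² = 1/(a), this is the region integral divided by the full normalization integral.
Both integrals are even about x = 0, so only the x ≥ 0 halves are needed (the factors of 2 cancel). Let u = x/a; then A² and the length scale cancel, so P = ∫_{0}^{1.8} e^(-2·u) du ÷ ∫_{0}^{∞} e^(-2·u) du.
With ∫ e^(-2·u) du = -e^(-2·u)/2 + C, the region integral is 1/2 - e^(-18/5)/2 and the full one is 1/2.
This works out to P = 0.97268.

P ≈ 0.9727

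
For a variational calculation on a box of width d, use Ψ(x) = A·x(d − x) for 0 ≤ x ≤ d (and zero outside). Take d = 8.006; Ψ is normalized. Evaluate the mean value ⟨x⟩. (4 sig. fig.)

The expectation value is the |Ψ|²-weighted average of x: ∫ x|Ψ|² dx.
Expanding the polynomial and integrating term by term, evaluating both integrals, ⟨x⟩ = d/2.
With d = 8.006, ⟨x⟩ = 4.0030.

⟨x⟩ ≈ 4.003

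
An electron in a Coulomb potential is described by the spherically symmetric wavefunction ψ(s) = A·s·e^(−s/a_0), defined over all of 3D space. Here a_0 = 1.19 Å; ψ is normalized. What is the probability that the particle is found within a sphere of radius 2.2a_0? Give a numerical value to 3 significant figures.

With dV = 4πs²ds, the probability is ∫|ψ|² dV over s ≤ 2.2a_0.
A² is fixed by ∫₀^∞ 4πs²|ψ|² ds = 1, i.e. A² = (3·π·a_0^5)^(−1).
Substituting u = s/a_0, A², 4π and the length scale all cancel in the ratio: P = ∫_{0}^{2.2} u^4·e^(-2·u) du / ∫_{0}^{∞} u^4·e^(-2·u) du.
Using ∫ u^4·e^(-2·u) du = -(u^4/2 + u^3 + 3·u^2/2 + 3·u/2 + 3/4)·e^(-2·u), the numerator is ≈ 0.33661 and the denominator is 3/4.
This evaluates to P = 0.4488.

P ≈ 0.449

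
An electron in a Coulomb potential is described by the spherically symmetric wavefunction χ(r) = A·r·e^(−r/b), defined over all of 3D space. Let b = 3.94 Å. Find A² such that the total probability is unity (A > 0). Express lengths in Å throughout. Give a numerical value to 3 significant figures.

A^2 ≈ 0.000112 Å^(-5)

Normalization requires ∫|χ|² 4πr² dr = 1, integrated from 0 to ∞.
The angular integral contributes 4π, leaving ∫₀^∞ r²|χ|² dr.
Recall ∫₀^∞ r^m e^(−r/β) dr = m!·β^(m+1), with χ = A·r·e^(−r/b), the integral evaluates to A²·[3·π·b^5].
Hence A² = 1/[3·π·b^5].
With b = 3.94: A² = 0.0001118 and A = 0.01057.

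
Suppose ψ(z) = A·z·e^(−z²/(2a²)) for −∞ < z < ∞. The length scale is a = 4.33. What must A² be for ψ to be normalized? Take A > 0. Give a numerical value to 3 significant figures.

The normalization condition is ∫|ψ|² dz = 1 from −∞ to ∞.
∫|ψ|² dz = A²·(√(π)·a^3/2).
Setting this equal to 1 gives A² = 1/(√(π)·a^3/2).
With a = 4.33: A² = 0.01390 and A = 0.1179.

A^2 ≈ 0.0139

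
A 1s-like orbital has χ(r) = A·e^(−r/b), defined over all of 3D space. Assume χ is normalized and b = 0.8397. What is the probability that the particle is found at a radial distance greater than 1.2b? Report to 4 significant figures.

Integrate the radial probability density 4πr²|χ|² over r > 1.2b.
A² is fixed by ∫₀^∞ 4πr²|χ|² dr = 1, i.e. A² = (π·b^3)^(−1).
Substituting u = r/b, A², 4π and the length scale all cancel in the ratio: P = ∫_{1.2}^{∞} u^2·e^(-2·u) du / ∫_{0}^{∞} u^2·e^(-2·u) du.
With ∫ u^2·e^(-2·u) du = -(2·u^2 + 2·u + 1)·e^(-2·u)/4 + C, the region integral is 157·e^(-12/5)/100 and the full one is 1/4.
The region integral divided by the full integral gives P = 0.56971.

P ≈ 0.5697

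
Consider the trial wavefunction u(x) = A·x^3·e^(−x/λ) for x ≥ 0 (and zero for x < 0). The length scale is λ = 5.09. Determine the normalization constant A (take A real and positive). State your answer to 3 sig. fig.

Normalization requires ∫|u|² dx = 1, integrated from 0 to ∞.
Carrying out the integral gives A² · 45·λ^7/8.
So A² = (45·λ^7/8)^(−1).
Plugging in λ = 5.09 yields A = 0.001417.

A ≈ 0.00142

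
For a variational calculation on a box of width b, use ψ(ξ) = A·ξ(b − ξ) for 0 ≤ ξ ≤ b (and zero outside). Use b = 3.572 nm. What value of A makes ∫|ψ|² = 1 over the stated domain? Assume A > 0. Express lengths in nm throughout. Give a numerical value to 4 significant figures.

Require ∫ |ψ|² dξ = 1 over the whole domain.
∫|ψ|² dξ = A²·(b^5/30).
With b = 3.572: A² = 0.051590 and A = 0.22713.

A ≈ 0.2271 nm^(-5/2)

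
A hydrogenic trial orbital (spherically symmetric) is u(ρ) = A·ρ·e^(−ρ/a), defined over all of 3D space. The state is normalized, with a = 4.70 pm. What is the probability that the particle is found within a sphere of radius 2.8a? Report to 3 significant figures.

With dV = 4πρ²dρ, the probability is ∫|u|² dV over ρ ≤ 2.8a.
A² is fixed by ∫₀^∞ 4πρ²|u|² dρ = 1, i.e. A² = (3·π·a^5)^(−1).
In terms of t = ρ/a (A², 4π and the length scale all cancel between numerator and denominator), P = [∫_{0}^{2.8} t^4·e^(-2·t) dt] / [∫_{0}^{∞} t^4·e^(-2·t) dt].
With ∫ t^4·e^(-2·t) dt = -(t^4/2 + t^3 + 3·t^2/2 + 3·t/2 + 3/4)·e^(-2·t) + C, the region integral is ≈ 0.49339 and the full one is 3/4.
The region integral divided by the full integral gives P = 0.6578.

P ≈ 0.658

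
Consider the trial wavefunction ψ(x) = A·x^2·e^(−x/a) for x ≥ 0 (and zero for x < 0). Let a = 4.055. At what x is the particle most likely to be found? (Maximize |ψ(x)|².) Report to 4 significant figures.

x ≈ 8.110

Set d/dx [|ψ(x)|²] = 0 and solve for x > 0.
Solving yields x = 2·a.
With a = 4.055, the most probable position is 8.1100.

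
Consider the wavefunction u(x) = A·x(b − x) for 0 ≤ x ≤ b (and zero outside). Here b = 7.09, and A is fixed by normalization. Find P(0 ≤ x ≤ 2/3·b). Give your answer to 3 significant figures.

P = ∫_{0}^{2/3·b} |u(x)|² dx.
With A² fixed by ∫|u|² = 1, i.e. A² = (b^5/30)^(−1), substitute and integrate.
Let t = x/b; then A² and the length scale cancel, so P = ∫_{0}^{2/3} t^2·(1 - t)^2 dt ÷ ∫_{0}^{1} t^2·(1 - t)^2 dt.
Using ∫ t^2·(1 - t)^2 dt = t^3·(6·t^2 - 15·t + 10)/30, the numerator is 32/1215 and the denominator is 1/30.
The result is P = 64/81.

P ≈ 0.790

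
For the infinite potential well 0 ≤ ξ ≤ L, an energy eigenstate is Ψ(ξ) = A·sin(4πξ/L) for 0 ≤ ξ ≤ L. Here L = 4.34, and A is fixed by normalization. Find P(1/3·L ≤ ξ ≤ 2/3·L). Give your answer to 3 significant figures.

|Ψ|² is the probability density, so P = ∫_{1/3·L}^{2/3·L} |Ψ|² dξ.
With A² fixed by ∫|Ψ|² = 1, i.e. A² = (L/2)^(−1), substitute and integrate.
Let u = ξ/L; then A² and the length scale cancel, so P = ∫_{1/3}^{2/3} sin(4·π·u)^2 du ÷ ∫_{0}^{1} sin(4·π·u)^2 du.
An antiderivative of sin(4·π·u)^2 is u/2 - sin(4·π·u)·cos(4·π·u)/(8·π); evaluating from 1/3 to 2/3 gives √(3)/(16·π) + 1/6, while the full integral is 1/2.
This works out to P = (√(3)/8 + π/3)/π.

P ≈ 0.402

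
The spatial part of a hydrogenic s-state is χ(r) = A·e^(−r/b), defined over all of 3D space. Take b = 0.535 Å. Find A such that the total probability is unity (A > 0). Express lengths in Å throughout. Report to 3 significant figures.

A ≈ 1.44 Å^(-3/2)

Require ∫ |χ|² 4πr² dr = 1 over the whole domain.
The angular integral contributes 4π, leaving ∫₀^∞ r²|χ|² dr.
∫|χ|² 4πr² dr = A²·(π·b^3).
Setting this equal to 1 gives A² = 1/(π·b^3).
Substituting b = 0.535 gives A² = 2.079, so A = 1.442.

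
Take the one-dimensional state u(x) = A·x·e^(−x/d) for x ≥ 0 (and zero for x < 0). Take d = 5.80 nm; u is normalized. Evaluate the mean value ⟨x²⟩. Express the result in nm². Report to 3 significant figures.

⟨x^2⟩ ≈ 101 nm^2

By definition ⟨x²⟩ = ∫ x^2 |u(x)|² dx.
Since the A² factors cancel between numerator and denominator, ⟨x²⟩ = 3·d^2.
Putting d = 5.80 gives 100.9.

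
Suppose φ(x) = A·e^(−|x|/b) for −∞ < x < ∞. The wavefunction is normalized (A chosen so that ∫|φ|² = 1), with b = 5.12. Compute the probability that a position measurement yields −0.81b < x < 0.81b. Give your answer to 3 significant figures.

P ≈ 0.802

P = ∫_{−0.81b}^{0.81b} |φ(x)|² dx.
With A² fixed by ∫|φ|² = 1, i.e. A² = (b)^(−1), substitute and integrate.
By symmetry take twice the x ≥ 0 contribution in numerator and denominator; the 2's cancel. Let u = x/b; then A² and the length scale cancel, so P = ∫_{0}^{0.81} e^(-2·u) du ÷ ∫_{0}^{∞} e^(-2·u) du.
An antiderivative of e^(-2·u) is -e^(-2·u)/2; evaluating from 0 to 0.81 gives 1/2 - e^(-81/50)/2, while the full integral is 1/2.
The result is P = 0.8021.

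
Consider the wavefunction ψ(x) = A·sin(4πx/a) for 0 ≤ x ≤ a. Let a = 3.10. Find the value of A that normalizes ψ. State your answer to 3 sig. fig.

Require ∫ |ψ|² dx = 1 over the whole domain.
With ∫₀^a sin²(nπx/a) dx = a/2, the integral (without the A² prefactor) comes out to a/2.
So A² = (a/2)^(−1).
Substituting a = 3.10 gives A² = 0.6452, so A = 0.8032.

A ≈ 0.803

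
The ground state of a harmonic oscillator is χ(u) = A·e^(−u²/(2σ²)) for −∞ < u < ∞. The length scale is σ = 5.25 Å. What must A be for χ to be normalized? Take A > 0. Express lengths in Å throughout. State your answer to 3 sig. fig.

Normalization requires ∫|χ|² du = 1, integrated from −∞ to ∞.
Using the Gaussian integral ∫_{−∞}^{∞} e^(−αu²) du = √(π/α), with χ = A·e^(−u²/(2σ²)), the integral evaluates to A²·[√(π)·σ].
So A² = (√(π)·σ)^(−1).
Plugging in σ = 5.25 yields A = 0.3278.

A ≈ 0.328 Å^(-1/2)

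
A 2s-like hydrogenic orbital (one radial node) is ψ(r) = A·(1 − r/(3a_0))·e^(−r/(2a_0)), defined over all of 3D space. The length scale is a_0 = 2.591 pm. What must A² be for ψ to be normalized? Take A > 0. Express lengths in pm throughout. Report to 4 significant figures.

A^2 ≈ 0.006862 pm^(-3)

Normalization requires ∫|ψ|² 4πr² dr = 1, integrated from 0 to ∞.
The angular integral contributes 4π, leaving ∫₀^∞ r²|ψ|² dr.
The integral (without the A² prefactor) comes out to 8·π·a_0^3/3.
Setting this equal to 1 gives A² = 1/(8·π·a_0^3/3).
Plugging in a_0 = 2.591 yields A = 0.082840.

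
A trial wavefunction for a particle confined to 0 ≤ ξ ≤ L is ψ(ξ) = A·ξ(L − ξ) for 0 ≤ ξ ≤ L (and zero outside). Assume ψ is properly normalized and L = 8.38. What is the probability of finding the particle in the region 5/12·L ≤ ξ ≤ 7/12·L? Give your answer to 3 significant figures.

P ≈ 0.307

The probability is P = ∫ |ψ|² dξ over [5/12·L, 7/12·L].
The normalization integral ∫|ψ|²dξ over the whole domain equals L^5/30·A², and A² cancels in the ratio.
Substituting u = ξ/L, A² and the length scale cancel in the ratio: P = ∫_{5/12}^{7/12} u^2·(1 - u)^2 du / ∫_{0}^{1} u^2·(1 - u)^2 du.
With ∫ u^2·(1 - u)^2 du = u^3·(6·u^2 - 15·u + 10)/30 + C, the region integral is ≈ 0.010225 and the full one is 1/30.
This works out to P = 0.3068.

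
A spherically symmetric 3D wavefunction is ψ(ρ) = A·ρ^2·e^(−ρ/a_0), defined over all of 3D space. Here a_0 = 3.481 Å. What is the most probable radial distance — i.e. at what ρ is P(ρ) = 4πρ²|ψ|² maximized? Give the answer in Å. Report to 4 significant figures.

Differentiate P(ρ) = 4πρ²|ψ|² with respect to ρ and set to zero.
This gives ρ = 3·a_0.
With a_0 = 3.481, the most probable radial distance is 10.443 Å.

ρ ≈ 10.44 Å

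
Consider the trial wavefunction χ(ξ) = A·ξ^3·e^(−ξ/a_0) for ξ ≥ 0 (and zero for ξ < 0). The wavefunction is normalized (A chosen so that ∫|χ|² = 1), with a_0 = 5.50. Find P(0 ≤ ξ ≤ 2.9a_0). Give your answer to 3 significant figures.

P = ∫_{0}^{2.9a_0} |χ(ξ)|² dξ.
Since A² = 1/(45·a_0^7/8), this is the region integral divided by the full normalization integral.
Let u = ξ/a_0; then A² and the length scale cancel, so P = ∫_{0}^{2.9} u^6·e^(-2·u) du ÷ ∫_{0}^{∞} u^6·e^(-2·u) du.
An antiderivative of u^6·e^(-2·u) is -(4·u^6 + 12·u^5 + 30·u^4 + 60·u^3 + 90·u^2 + 90·u + 45)·e^(-2·u)/8; evaluating from 0 to 2.9 gives ≈ 2.0340, while the full integral is 45/8.
Taking the ratio, P = 0.3616.

P ≈ 0.362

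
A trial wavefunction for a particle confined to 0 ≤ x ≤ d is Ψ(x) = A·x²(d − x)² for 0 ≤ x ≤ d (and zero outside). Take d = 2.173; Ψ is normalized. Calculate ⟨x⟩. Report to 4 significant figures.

⟨x⟩ ≈ 1.087

The expectation value is the |Ψ|²-weighted average of x: ∫ x|Ψ|² dx.
Expanding the polynomial and integrating term by term, since the A² factors cancel between numerator and denominator, ⟨x⟩ = d/2.
Putting d = 2.173 gives 1.0865.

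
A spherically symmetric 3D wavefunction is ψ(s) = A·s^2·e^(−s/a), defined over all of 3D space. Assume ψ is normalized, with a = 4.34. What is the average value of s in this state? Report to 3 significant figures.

⟨s⟩ = ∫ s |ψ|² 4πs² ds over the full domain.
With ∫₀^∞ s^7 e^(−αs) ds = 7!/α^8, evaluating both integrals, ⟨s⟩ = 7·a/2.
Putting a = 4.34 gives 15.19.

⟨s⟩ ≈ 15.2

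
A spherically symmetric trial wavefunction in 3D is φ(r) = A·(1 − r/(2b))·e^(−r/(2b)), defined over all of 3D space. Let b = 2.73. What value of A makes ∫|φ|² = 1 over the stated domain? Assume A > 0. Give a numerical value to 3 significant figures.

Require ∫ |φ|² 4πr² dr = 1 over the whole domain.
In 3D with spherical symmetry the volume element is 4πr² dr.
With ∫₀^∞ r^4 e^(−αr) dr = 4!/α^5, ∫|φ|² 4πr² dr = A²·(8·π·b^3).
Setting this equal to 1 gives A² = 1/(8·π·b^3).
Substituting b = 2.73 gives A² = 0.001956, so A = 0.04422.

A ≈ 0.0442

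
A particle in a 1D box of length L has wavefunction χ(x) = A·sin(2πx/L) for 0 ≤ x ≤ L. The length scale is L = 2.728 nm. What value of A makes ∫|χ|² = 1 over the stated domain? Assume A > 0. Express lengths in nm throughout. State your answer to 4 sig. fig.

Require ∫ |χ|² dx = 1 over the whole domain.
Using sin²θ = (1 − cos 2θ)/2, with χ = A·sin(2πx/L), the integral evaluates to A²·[L/2].
Hence A² = 1/[L/2].
With L = 2.728: A² = 0.73314 and A = 0.85623.

A ≈ 0.8562 nm^(-1/2)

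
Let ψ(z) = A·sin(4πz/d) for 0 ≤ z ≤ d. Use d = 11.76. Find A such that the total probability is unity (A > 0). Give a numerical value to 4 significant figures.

Require ∫ |ψ|² dz = 1 over the whole domain.
Using sin²θ = (1 − cos 2θ)/2, carrying out the integral gives A² · d/2.
With d = 11.76: A² = 0.17007 and A = 0.41239.

A ≈ 0.4124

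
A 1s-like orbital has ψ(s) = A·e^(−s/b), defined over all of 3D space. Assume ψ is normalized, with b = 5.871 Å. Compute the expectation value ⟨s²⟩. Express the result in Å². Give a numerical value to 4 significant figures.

⟨s^2⟩ ≈ 103.4 Å^2

⟨s²⟩ = ∫ s^2 |ψ|² 4πs² ds over the full domain.
Recall ∫₀^∞ s^m e^(−s/β) ds = m!·β^(m+1), the ratio of the moment integral to the normalization integral gives ⟨s²⟩ = 3·b^2.
With b = 5.871, ⟨s^2⟩ = 103.41.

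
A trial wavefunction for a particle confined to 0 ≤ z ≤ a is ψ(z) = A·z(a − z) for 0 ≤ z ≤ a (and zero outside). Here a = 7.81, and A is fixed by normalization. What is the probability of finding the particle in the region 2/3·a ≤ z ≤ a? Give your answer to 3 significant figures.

|ψ|² is the probability density, so P = ∫_{2/3·a}^{a} |ψ|² dz.
Since A² = 1/(a^5/30), this is the region integral divided by the full normalization integral.
Substituting u = z/a, A² and the length scale cancel in the ratio: P = ∫_{2/3}^{1} u^2·(1 - u)^2 du / ∫_{0}^{1} u^2·(1 - u)^2 du.
Using ∫ u^2·(1 - u)^2 du = u^3·(6·u^2 - 15·u + 10)/30, the numerator is 17/2430 and the denominator is 1/30.
This works out to P = 17/81.

P ≈ 0.210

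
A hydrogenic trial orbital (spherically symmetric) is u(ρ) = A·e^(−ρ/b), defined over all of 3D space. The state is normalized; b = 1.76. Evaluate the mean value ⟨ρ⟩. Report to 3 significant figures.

⟨ρ⟩ ≈ 2.64

⟨ρ⟩ = ∫ ρ |u|² 4πρ² dρ over the full domain.
Recall ∫₀^∞ ρ^m e^(−ρ/β) dρ = m!·β^(m+1), evaluating both integrals, ⟨ρ⟩ = 3·b/2.
Putting b = 1.76 gives 2.640.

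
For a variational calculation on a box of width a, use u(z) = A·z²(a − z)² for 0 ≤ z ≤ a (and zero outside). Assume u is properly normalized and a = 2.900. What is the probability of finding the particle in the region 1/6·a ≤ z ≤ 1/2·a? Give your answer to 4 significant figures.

P ≈ 0.4910

|u|² is the probability density, so P = ∫_{1/6·a}^{1/2·a} |u|² dz.
Since A² = 1/(a^9/630), this is the region integral divided by the full normalization integral.
Substituting t = z/a, A² and the length scale cancel in the ratio: P = ∫_{1/6}^{1/2} t^4·(1 - t)^4 dt / ∫_{0}^{1} t^4·(1 - t)^4 dt.
Using ∫ t^4·(1 - t)^4 dt = t^5·(70·t^4 - 315·t^3 + 540·t^2 - 420·t + 126)/630, the numerator is ≈ 0.000779444 and the denominator is 1/630.
The result is P = 0.49105.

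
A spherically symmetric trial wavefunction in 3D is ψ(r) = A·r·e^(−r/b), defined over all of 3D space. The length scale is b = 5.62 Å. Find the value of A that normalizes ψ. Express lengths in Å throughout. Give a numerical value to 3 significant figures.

A ≈ 0.00435 Å^(-5/2)

Require ∫ |ψ|² 4πr² dr = 1 over the whole domain.
(Spherical symmetry: dV = 4πr² dr.)
Using ∫₀^∞ rⁿ e^(−αr) dr = n!/αⁿ⁺¹, ∫|ψ|² 4πr² dr = A²·(3·π·b^5).
So A² = (3·π·b^5)^(−1).
With b = 5.62: A² = 0.00001893 and A = 0.004350.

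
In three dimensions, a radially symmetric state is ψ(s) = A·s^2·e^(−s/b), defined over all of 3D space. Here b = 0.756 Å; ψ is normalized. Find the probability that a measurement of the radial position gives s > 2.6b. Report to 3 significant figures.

With dV = 4πs²ds, the probability is ∫|ψ|² dV over s > 2.6b.
Normalization gives A² = 1/(45·π·b^7/2).
Substituting u = s/b, A², 4π and the length scale all cancel in the ratio: P = ∫_{2.6}^{∞} u^6·e^(-2·u) du / ∫_{0}^{∞} u^6·e^(-2·u) du.
An antiderivative of u^6·e^(-2·u) is -(4·u^6 + 12·u^5 + 30·u^4 + 60·u^3 + 90·u^2 + 90·u + 45)·e^(-2·u)/8; evaluating from 2.6 to ∞ gives ≈ 4.1197, while the full integral is 45/8.
Taking the ratio yields P = 0.7324.

P ≈ 0.732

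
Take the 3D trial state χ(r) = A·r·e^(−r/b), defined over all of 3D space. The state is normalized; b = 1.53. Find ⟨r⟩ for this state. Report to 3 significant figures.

By definition ⟨r⟩ = ∫ r |χ(r)|² 4πr² dr.
Since the A² factors cancel between numerator and denominator, ⟨r⟩ = 5·b/2.
Putting b = 1.53 gives 3.825.

⟨r⟩ ≈ 3.83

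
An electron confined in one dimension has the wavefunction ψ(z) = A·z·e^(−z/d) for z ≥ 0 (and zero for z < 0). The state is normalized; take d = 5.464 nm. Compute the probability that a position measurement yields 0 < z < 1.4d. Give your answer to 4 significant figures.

The probability is P = ∫ |ψ|² dz over [0, 1.4d].
The normalization integral ∫|ψ|²dz over the whole domain equals d^3/4·A², and A² cancels in the ratio.
In terms of u = z/d (A² and the length scale cancel between numerator and denominator), P = [∫_{0}^{1.4} u^2·e^(-2·u) du] / [∫_{0}^{∞} u^2·e^(-2·u) du].
An antiderivative of u^2·e^(-2·u) is -(2·u^2 + 2·u + 1)·e^(-2·u)/4; evaluating from 0 to 1.4 gives 1/4 - 193·e^(-14/5)/100, while the full integral is 1/4.
This works out to P = 0.53055.

P ≈ 0.5305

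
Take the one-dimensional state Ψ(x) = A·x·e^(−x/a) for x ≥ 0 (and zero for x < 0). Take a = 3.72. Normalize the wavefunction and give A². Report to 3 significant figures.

A^2 ≈ 0.0777

The normalization condition is ∫|Ψ|² dx = 1 from 0 to ∞.
∫|Ψ|² dx = A²·(a^3/4).
Hence A² = 1/[a^3/4].
With a = 3.72: A² = 0.07770 and A = 0.2788.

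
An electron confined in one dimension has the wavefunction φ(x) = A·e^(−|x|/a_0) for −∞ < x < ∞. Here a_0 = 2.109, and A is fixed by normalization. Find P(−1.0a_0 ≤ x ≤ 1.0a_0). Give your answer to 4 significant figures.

P = ∫_{−1.0a_0}^{1.0a_0} |φ(x)|² dx.
With A² fixed by ∫|φ|² = 1, i.e. A² = (a_0)^(−1), substitute and integrate.
Both integrals are even about x = 0, so only the x ≥ 0 halves are needed (the factors of 2 cancel). Substituting u = x/a_0, A² and the length scale cancel in the ratio: P = ∫_{0}^{1.0} e^(-2·u) du / ∫_{0}^{∞} e^(-2·u) du.
An antiderivative of e^(-2·u) is -e^(-2·u)/2; evaluating from 0 to 1.0 gives 1/2 - e^(-2)/2, while the full integral is 1/2.
Evaluating gives P = 0.86466.

P ≈ 0.8647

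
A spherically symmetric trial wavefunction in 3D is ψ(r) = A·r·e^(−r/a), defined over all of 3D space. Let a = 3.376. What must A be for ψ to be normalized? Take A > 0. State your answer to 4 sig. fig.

We need A² ∫|f|² 4πr² dr = 1, taking the integral from 0 to ∞.
The integral (without the A² prefactor) comes out to 3·π·a^5.
Hence A² = 1/[3·π·a^5].
Plugging in a = 3.376 yields A = 0.015555.

A ≈ 0.01555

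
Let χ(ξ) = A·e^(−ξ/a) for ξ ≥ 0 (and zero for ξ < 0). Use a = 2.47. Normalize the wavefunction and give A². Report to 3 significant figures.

A^2 ≈ 0.810

Require ∫ |χ|² dξ = 1 over the whole domain.
With ∫₀^∞ ξ^0 e^(−αξ) dξ = 0!/α^1, with χ = A·e^(−ξ/a), the integral evaluates to A²·[a/2].
So A² = (a/2)^(−1).
Plugging in a = 2.47 yields A = 0.8998.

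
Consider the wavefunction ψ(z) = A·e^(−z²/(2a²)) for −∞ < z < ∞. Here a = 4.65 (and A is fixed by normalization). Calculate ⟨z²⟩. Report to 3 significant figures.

⟨z^2⟩ ≈ 10.8

⟨z²⟩ = ∫ z^2 |ψ|² dz over the full domain.
With ∫_{−∞}^{∞} z^(2m) e^(−αz²) dz = (2m−1)!!·√π / (2^m α^(m+1/2)), since the A² factors cancel between numerator and denominator, ⟨z²⟩ = a^2/2.
Putting a = 4.65 gives 10.81.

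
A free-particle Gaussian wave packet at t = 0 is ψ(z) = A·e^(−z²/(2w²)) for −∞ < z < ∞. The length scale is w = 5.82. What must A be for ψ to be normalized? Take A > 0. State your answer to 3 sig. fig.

The normalization condition is ∫|ψ|² dz = 1 from −∞ to ∞.
With ∫_{−∞}^{∞} z^(2m) e^(−αz²) dz = (2m−1)!!·√π / (2^m α^(m+1/2)), ∫|ψ|² dz = A²·(√(π)·w).
Setting this equal to 1 gives A² = 1/(√(π)·w).
With w = 5.82: A² = 0.09694 and A = 0.3114.

A ≈ 0.311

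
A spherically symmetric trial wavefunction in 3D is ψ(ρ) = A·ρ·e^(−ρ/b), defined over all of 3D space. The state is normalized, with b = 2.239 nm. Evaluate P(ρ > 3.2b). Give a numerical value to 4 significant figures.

With dV = 4πρ²dρ, the probability is ∫|ψ|² dV over ρ > 3.2b.
Normalization gives A² = 1/(3·π·b^5).
Substituting u = ρ/b, A², 4π and the length scale all cancel in the ratio: P = ∫_{3.2}^{∞} u^4·e^(-2·u) du / ∫_{0}^{∞} u^4·e^(-2·u) du.
With ∫ u^4·e^(-2·u) du = -(u^4/2 + u^3 + 3·u^2/2 + 3·u/2 + 3/4)·e^(-2·u) + C, the region integral is ≈ 0.176303 and the full one is 3/4.
This evaluates to P = 0.23507.

P ≈ 0.2351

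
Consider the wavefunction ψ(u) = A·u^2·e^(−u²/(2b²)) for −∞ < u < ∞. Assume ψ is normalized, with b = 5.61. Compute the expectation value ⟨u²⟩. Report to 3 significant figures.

⟨u^2⟩ ≈ 78.7

The expectation value is the |ψ|²-weighted average of u^2: ∫ u^2|ψ|² du.
Using the Gaussian integral ∫_{−∞}^{∞} e^(−αu²) du = √(π/α), the ratio of the moment integral to the normalization integral gives ⟨u²⟩ = 5·b^2/2.
Putting b = 5.61 gives 78.68.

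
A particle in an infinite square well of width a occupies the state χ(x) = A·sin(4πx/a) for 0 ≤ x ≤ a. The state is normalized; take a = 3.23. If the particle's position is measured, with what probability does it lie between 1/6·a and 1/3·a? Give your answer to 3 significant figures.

P ≈ 0.0978

|χ|² is the probability density, so P = ∫_{1/6·a}^{1/3·a} |χ|² dx.
Since A² = 1/(a/2), this is the region integral divided by the full normalization integral.
Let u = x/a; then A² and the length scale cancel, so P = ∫_{1/6}^{1/3} sin(4·π·u)^2 du ÷ ∫_{0}^{1} sin(4·π·u)^2 du.
An antiderivative of sin(4·π·u)^2 is u/2 - sin(4·π·u)·cos(4·π·u)/(8·π); evaluating from 1/6 to 1/3 gives -√(3)/(16·π) + 1/12, while the full integral is 1/2.
The result is P = (-√(3)/8 + π/6)/π.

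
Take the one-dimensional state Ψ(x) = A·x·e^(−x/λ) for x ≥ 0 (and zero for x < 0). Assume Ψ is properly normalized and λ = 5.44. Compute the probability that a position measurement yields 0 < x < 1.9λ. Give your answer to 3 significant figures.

The probability is P = ∫ |Ψ|² dx over [0, 1.9λ].
With A² fixed by ∫|Ψ|² = 1, i.e. A² = (λ^3/4)^(−1), substitute and integrate.
In terms of u = x/λ (A² and the length scale cancel between numerator and denominator), P = [∫_{0}^{1.9} u^2·e^(-2·u) du] / [∫_{0}^{∞} u^2·e^(-2·u) du].
Using ∫ u^2·e^(-2·u) du = -(2·u^2 + 2·u + 1)·e^(-2·u)/4, the numerator is 1/4 - 601·e^(-19/5)/200 and the denominator is 1/4.
Taking the ratio, P = 0.7311.

P ≈ 0.731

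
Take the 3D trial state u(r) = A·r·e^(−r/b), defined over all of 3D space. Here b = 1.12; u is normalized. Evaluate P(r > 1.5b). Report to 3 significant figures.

P = ∫ |u|² 4πr² dr over r > 1.5b.
A² is fixed by ∫₀^∞ 4πr²|u|² dr = 1, i.e. A² = (3·π·b^5)^(−1).
Let t = r/b; then A², 4π and the length scale all cancel, so P = ∫_{1.5}^{∞} t^4·e^(-2·t) dt ÷ ∫_{0}^{∞} t^4·e^(-2·t) dt.
With ∫ t^4·e^(-2·t) dt = -(t^4/2 + t^3 + 3·t^2/2 + 3·t/2 + 3/4)·e^(-2·t) + C, the region integral is 393·e^(-3)/32 and the full one is 3/4.
The region integral divided by the full integral gives P = 0.8153.

P ≈ 0.815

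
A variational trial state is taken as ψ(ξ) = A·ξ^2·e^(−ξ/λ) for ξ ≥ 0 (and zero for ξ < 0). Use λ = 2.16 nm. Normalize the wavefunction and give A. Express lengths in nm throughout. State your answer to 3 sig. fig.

A ≈ 0.168 nm^(-5/2)

Normalization requires ∫|ψ|² dξ = 1, integrated from 0 to ∞.
With ∫₀^∞ ξ^4 e^(−αξ) dξ = 4!/α^5, ∫|ψ|² dξ = A²·(3·λ^5/4).
Plugging in λ = 2.16 yields A = 0.1684.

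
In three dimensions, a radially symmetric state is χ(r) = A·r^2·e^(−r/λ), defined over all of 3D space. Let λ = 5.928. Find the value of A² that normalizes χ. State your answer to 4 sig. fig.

A^2 ≈ 5.499E-8

Normalization requires ∫|χ|² 4πr² dr = 1, integrated from 0 to ∞.
(Spherical symmetry: dV = 4πr² dr.)
Using ∫₀^∞ rⁿ e^(−αr) dr = n!/αⁿ⁺¹, carrying out the integral gives A² · 45·π·λ^7/2.
So A² = (45·π·λ^7/2)^(−1).
Substituting λ = 5.928 gives A² = 5.4993E-8, so A = 0.00023451.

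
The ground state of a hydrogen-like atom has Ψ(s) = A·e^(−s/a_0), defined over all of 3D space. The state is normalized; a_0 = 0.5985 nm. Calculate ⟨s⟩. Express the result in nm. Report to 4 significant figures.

⟨s⟩ = ∫ s |Ψ|² 4πs² ds over the full domain.
Since the A² factors cancel between numerator and denominator, ⟨s⟩ = 3·a_0/2.
With a_0 = 0.5985, ⟨s⟩ = 0.89775.

⟨s⟩ ≈ 0.8978 nm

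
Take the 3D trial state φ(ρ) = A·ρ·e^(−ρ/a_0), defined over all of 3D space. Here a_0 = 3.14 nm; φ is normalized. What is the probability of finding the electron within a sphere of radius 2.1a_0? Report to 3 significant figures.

P ≈ 0.410

P = ∫ |φ|² 4πρ² dρ over ρ ≤ 2.1a_0.
A² is fixed by ∫₀^∞ 4πρ²|φ|² dρ = 1, i.e. A² = (3·π·a_0^5)^(−1).
In terms of u = ρ/a_0 (A², 4π and the length scale all cancel between numerator and denominator), P = [∫_{0}^{2.1} u^4·e^(-2·u) du] / [∫_{0}^{∞} u^4·e^(-2·u) du].
Using ∫ u^4·e^(-2·u) du = -(u^4/2 + u^3 + 3·u^2/2 + 3·u/2 + 3/4)·e^(-2·u), the numerator is ≈ 0.30763 and the denominator is 3/4.
Taking the ratio yields P = 0.4102.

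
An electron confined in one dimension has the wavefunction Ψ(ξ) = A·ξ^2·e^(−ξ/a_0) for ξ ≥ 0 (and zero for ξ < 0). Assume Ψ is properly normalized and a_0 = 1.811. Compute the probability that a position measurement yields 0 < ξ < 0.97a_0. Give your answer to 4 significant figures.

The probability is P = ∫ |Ψ|² dξ over [0, 0.97a_0].
Since A² = 1/(3·a_0^5/4), this is the region integral divided by the full normalization integral.
Let u = ξ/a_0; then A² and the length scale cancel, so P = ∫_{0}^{0.97} u^4·e^(-2·u) du ÷ ∫_{0}^{∞} u^4·e^(-2·u) du.
An antiderivative of u^4·e^(-2·u) is -(u^4/2 + u^3 + 3·u^2/2 + 3·u/2 + 3/4)·e^(-2·u); evaluating from 0 to 0.97 gives ≈ 0.0355515, while the full integral is 3/4.
Evaluating gives P = 0.047402.

P ≈ 0.04740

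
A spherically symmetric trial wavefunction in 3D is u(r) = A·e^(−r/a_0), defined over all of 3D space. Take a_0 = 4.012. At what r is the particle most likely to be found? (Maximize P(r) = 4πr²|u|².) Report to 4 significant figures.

Differentiate P(r) = 4πr²|u|² with respect to r and set to zero.
This gives r = a_0.
With a_0 = 4.012, the most probable radial distance is 4.0120.

r ≈ 4.012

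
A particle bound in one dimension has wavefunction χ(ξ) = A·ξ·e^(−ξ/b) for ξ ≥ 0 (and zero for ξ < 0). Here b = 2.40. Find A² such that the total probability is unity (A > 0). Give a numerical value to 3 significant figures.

Normalization requires ∫|χ|² dξ = 1, integrated from 0 to ∞.
Recall ∫₀^∞ ξ^m e^(−ξ/β) dξ = m!·β^(m+1), carrying out the integral gives A² · b^3/4.
Setting this equal to 1 gives A² = 1/(b^3/4).
With b = 2.40: A² = 0.2894 and A = 0.5379.

A^2 ≈ 0.289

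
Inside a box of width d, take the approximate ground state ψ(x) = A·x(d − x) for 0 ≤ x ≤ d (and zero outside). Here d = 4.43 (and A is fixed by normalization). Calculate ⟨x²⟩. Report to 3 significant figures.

⟨x^2⟩ ≈ 5.61

By definition ⟨x²⟩ = ∫ x^2 |ψ(x)|² dx.
Since the A² factors cancel between numerator and denominator, ⟨x²⟩ = 2·d^2/7.
Putting d = 4.43 gives 5.607.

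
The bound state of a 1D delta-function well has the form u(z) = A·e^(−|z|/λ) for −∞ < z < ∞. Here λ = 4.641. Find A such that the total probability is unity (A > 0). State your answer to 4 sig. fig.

A ≈ 0.4642

Require ∫ |u|² dz = 1 over the whole domain.
Using ∫₀^∞ zⁿ e^(−αz) dz = n!/αⁿ⁺¹, the integral (without the A² prefactor) comes out to λ.
Setting this equal to 1 gives A² = 1/(λ).
With λ = 4.641: A² = 0.21547 and A = 0.46419.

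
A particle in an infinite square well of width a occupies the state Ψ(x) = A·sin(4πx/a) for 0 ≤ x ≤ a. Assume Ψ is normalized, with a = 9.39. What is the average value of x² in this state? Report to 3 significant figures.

⟨x^2⟩ ≈ 29.1

By definition ⟨x²⟩ = ∫ x^2 |Ψ(x)|² dx.
With ∫₀^a sin²(nπx/a) dx = a/2, the ratio of the moment integral to the normalization integral gives ⟨x²⟩ = -a^2/(32·π^2) + a^2/3.
With a = 9.39, ⟨x^2⟩ = 29.11.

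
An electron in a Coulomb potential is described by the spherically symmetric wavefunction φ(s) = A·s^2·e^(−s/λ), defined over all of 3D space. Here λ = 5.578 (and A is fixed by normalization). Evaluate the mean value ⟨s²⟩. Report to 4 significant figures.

⟨s^2⟩ ≈ 435.6

⟨s²⟩ = ∫ s^2 |φ|² 4πs² ds over the full domain.
Evaluating both integrals, ⟨s²⟩ = 14·λ^2.
Putting λ = 5.578 gives 435.60.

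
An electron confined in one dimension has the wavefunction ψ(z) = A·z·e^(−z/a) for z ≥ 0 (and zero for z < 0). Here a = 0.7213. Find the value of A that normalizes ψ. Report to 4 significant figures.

A ≈ 3.265

The normalization condition is ∫|ψ|² dz = 1 from 0 to ∞.
Using ∫₀^∞ zⁿ e^(−αz) dz = n!/αⁿ⁺¹, ∫|ψ|² dz = A²·(a^3/4).
Setting this equal to 1 gives A² = 1/(a^3/4).
With a = 0.7213: A² = 10.659 and A = 3.2648.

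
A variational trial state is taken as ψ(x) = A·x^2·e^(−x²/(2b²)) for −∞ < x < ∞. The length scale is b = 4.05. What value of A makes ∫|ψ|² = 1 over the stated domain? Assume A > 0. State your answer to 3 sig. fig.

Require ∫ |ψ|² dx = 1 over the whole domain.
With ψ = A·x^2·e^(−x²/(2b²)), the integral evaluates to A²·[3·√(π)·b^5/4].
So A² = (3·√(π)·b^5/4)^(−1).
With b = 4.05: A² = 0.0006904 and A = 0.02628.

A ≈ 0.0263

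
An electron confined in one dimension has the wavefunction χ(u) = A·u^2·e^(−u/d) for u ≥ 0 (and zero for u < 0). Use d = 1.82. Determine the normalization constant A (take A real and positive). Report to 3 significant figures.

A ≈ 0.258

Require ∫ |χ|² du = 1 over the whole domain.
With ∫₀^∞ u^4 e^(−αu) du = 4!/α^5, with χ = A·u^2·e^(−u/d), the integral evaluates to A²·[3·d^5/4].
Hence A² = 1/[3·d^5/4].
Plugging in d = 1.82 yields A = 0.2584.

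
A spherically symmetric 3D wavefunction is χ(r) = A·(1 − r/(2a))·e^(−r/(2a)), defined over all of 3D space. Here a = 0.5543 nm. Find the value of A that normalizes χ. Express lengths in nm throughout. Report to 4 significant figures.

A ≈ 0.4834 nm^(-3/2)

We need A² ∫|f|² 4πr² dr = 1, taking the integral from 0 to ∞.
With ∫₀^∞ r^4 e^(−αr) dr = 4!/α^5, the integral (without the A² prefactor) comes out to 8·π·a^3.
Setting this equal to 1 gives A² = 1/(8·π·a^3).
With a = 0.5543: A² = 0.23363 and A = 0.48335.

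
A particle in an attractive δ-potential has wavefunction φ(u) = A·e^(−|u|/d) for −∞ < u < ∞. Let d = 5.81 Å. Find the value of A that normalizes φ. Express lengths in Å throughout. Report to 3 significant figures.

We need A² ∫|f|² du = 1, taking the integral from −∞ to ∞.
Using ∫₀^∞ uⁿ e^(−αu) du = n!/αⁿ⁺¹, ∫|φ|² du = A²·(d).
Hence A² = 1/[d].
Plugging in d = 5.81 yields A = 0.4149.

A ≈ 0.415 Å^(-1/2)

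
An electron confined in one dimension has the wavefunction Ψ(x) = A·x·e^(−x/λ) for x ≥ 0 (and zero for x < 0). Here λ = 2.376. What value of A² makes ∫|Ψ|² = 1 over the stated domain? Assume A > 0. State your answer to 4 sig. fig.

Normalization requires ∫|Ψ|² dx = 1, integrated from 0 to ∞.
Using ∫₀^∞ xⁿ e^(−αx) dx = n!/αⁿ⁺¹, the integral (without the A² prefactor) comes out to λ^3/4.
So A² = (λ^3/4)^(−1).
With λ = 2.376: A² = 0.29821 and A = 0.54609.

A^2 ≈ 0.2982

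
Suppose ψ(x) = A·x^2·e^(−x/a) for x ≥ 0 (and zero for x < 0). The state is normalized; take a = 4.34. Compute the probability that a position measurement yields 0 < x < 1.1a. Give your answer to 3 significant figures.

|ψ|² is the probability density, so P = ∫_{0}^{1.1a} |ψ|² dx.
Since A² = 1/(3·a^5/4), this is the region integral divided by the full normalization integral.
Substituting u = x/a, A² and the length scale cancel in the ratio: P = ∫_{0}^{1.1} u^4·e^(-2·u) du / ∫_{0}^{∞} u^4·e^(-2·u) du.
With ∫ u^4·e^(-2·u) du = -(u^4/2 + u^3 + 3·u^2/2 + 3·u/2 + 3/4)·e^(-2·u) + C, the region integral is ≈ 0.054372 and the full one is 3/4.
The result is P = 0.07250.

P ≈ 0.0725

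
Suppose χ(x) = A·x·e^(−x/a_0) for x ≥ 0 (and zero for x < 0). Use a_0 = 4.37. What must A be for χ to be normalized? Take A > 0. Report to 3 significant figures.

A ≈ 0.219

Normalization requires ∫|χ|² dx = 1, integrated from 0 to ∞.
With χ = A·x·e^(−x/a_0), the integral evaluates to A²·[a_0^3/4].
Setting this equal to 1 gives A² = 1/(a_0^3/4).
Plugging in a_0 = 4.37 yields A = 0.2189.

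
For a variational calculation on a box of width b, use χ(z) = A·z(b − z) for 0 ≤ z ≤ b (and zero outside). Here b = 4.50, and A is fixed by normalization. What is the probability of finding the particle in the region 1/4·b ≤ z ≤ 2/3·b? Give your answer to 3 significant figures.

P = ∫_{1/4·b}^{2/3·b} |χ(z)|² dz.
With A² fixed by ∫|χ|² = 1, i.e. A² = (b^5/30)^(−1), substitute and integrate.
Substituting u = z/b, A² and the length scale cancel in the ratio: P = ∫_{1/4}^{2/3} u^2·(1 - u)^2 du / ∫_{0}^{1} u^2·(1 - u)^2 du.
An antiderivative of u^2·(1 - u)^2 is u^3·(6·u^2 - 15·u + 10)/30; evaluating from 1/4 to 2/3 gives ≈ 0.022887, while the full integral is 1/30.
The result is P = 0.6866.

P ≈ 0.687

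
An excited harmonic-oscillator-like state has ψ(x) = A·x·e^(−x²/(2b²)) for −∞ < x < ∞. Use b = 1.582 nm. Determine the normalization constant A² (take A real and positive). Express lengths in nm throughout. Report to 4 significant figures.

Normalization requires ∫|ψ|² dx = 1, integrated from −∞ to ∞.
Differentiating ∫e^(−αx²) dx = √(π/α) under α to get the higher moments, ∫|ψ|² dx = A²·(√(π)·b^3/2).
Setting this equal to 1 gives A² = 1/(√(π)·b^3/2).
Plugging in b = 1.582 yields A = 0.53385.

A^2 ≈ 0.2850 nm^(-3)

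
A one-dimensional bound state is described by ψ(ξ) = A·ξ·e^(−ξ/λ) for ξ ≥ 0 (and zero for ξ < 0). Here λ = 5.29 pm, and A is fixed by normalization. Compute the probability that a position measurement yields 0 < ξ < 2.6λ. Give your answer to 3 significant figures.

|ψ|² is the probability density, so P = ∫_{0}^{2.6λ} |ψ|² dξ.
The normalization integral ∫|ψ|²dξ over the whole domain equals λ^3/4·A², and A² cancels in the ratio.
Let u = ξ/λ; then A² and the length scale cancel, so P = ∫_{0}^{2.6} u^2·e^(-2·u) du ÷ ∫_{0}^{∞} u^2·e^(-2·u) du.
With ∫ u^2·e^(-2·u) du = -(2·u^2 + 2·u + 1)·e^(-2·u)/4 + C, the region integral is 1/4 - 493·e^(-26/5)/100 and the full one is 1/4.
Taking the ratio, P = 0.8912.

P ≈ 0.891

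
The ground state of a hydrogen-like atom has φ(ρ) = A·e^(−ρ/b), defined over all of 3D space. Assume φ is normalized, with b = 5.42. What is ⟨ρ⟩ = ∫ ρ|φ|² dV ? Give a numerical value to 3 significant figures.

⟨ρ⟩ ≈ 8.13

By definition ⟨ρ⟩ = ∫ ρ |φ(ρ)|² 4πρ² dρ.
Using ∫₀^∞ ρⁿ e^(−αρ) dρ = n!/αⁿ⁺¹, evaluating both integrals, ⟨ρ⟩ = 3·b/2.
Putting b = 5.42 gives 8.130.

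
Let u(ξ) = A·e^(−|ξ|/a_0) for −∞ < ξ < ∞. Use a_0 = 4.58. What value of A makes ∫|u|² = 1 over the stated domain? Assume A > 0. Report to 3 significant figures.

A ≈ 0.467

The normalization condition is ∫|u|² dξ = 1 from −∞ to ∞.
∫|u|² dξ = A²·(a_0).
Plugging in a_0 = 4.58 yields A = 0.4673.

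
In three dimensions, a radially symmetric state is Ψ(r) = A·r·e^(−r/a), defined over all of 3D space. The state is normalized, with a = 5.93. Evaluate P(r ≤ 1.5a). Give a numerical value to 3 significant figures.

P ≈ 0.185

P = ∫ |Ψ|² 4πr² dr over r ≤ 1.5a.
The full normalization integral is A²·[3·π·a^5] = 1, fixing A².
Let u = r/a; then A², 4π and the length scale all cancel, so P = ∫_{0}^{1.5} u^4·e^(-2·u) du ÷ ∫_{0}^{∞} u^4·e^(-2·u) du.
Using ∫ u^4·e^(-2·u) du = -(u^4/2 + u^3 + 3·u^2/2 + 3·u/2 + 3/4)·e^(-2·u), the numerator is 3/4 - 393·e^(-3)/32 and the denominator is 3/4.
Taking the ratio yields P = 0.1847.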